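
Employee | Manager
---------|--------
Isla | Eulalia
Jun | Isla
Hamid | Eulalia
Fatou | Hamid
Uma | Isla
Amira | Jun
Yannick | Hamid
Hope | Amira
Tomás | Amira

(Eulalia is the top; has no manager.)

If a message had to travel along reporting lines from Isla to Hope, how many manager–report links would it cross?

Hope is in Isla's organization: the chain from Hope up to Isla is Hope → Amira → Jun → Isla, which is 3 links.

3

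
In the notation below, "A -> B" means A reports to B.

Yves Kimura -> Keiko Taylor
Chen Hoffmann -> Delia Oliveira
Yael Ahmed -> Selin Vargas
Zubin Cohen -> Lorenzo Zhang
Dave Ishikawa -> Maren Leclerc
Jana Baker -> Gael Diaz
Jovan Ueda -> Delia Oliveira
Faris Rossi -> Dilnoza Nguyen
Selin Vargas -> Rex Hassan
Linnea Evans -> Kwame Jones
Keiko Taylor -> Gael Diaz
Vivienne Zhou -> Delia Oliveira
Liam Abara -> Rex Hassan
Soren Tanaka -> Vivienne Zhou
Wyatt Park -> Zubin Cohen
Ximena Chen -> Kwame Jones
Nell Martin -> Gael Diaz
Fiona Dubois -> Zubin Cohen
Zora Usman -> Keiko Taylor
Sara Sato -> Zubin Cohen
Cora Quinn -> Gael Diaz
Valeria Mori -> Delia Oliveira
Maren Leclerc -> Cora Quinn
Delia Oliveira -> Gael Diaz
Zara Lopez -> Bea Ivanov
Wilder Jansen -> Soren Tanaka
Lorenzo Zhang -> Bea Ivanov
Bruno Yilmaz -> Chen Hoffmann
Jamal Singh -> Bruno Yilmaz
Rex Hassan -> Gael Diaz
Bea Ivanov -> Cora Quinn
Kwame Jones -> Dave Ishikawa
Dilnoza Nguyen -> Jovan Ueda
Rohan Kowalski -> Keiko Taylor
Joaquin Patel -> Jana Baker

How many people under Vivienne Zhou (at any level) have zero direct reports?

The only person in Vivienne Zhou's organization with no one reporting to them is Wilder Jansen. That is 1.

1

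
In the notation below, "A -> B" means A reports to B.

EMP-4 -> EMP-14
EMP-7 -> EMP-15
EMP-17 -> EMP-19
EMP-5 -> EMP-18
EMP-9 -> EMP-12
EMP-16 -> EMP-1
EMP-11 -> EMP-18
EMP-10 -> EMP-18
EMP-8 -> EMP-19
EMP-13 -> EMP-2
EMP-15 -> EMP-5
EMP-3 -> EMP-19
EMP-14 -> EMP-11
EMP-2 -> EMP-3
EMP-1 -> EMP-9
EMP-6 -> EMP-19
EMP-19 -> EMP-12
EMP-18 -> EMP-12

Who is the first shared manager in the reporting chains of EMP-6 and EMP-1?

EMP-6's chain of managers is EMP-19, EMP-12. EMP-1's chain of managers is EMP-9, EMP-12. The first manager that appears in both chains is EMP-12.

EMP-12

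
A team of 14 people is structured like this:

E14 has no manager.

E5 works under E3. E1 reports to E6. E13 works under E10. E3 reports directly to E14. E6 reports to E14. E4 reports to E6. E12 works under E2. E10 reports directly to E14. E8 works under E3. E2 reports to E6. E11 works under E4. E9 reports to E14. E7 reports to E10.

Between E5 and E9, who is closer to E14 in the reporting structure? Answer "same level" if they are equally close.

E9

E5 is 2 levels below E14; E9 is 1. E9 is higher.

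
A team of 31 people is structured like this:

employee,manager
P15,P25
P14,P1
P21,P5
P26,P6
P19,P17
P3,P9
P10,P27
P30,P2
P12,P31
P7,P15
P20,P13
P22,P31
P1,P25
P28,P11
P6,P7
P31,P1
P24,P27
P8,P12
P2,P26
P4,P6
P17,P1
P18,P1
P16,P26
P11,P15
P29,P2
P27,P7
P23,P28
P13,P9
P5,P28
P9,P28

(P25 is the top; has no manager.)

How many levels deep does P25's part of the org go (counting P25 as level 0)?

The longest chain under P25 runs P25 → P15 → P11 → P28 → P9 → P13 → P20, which is 6 levels below P25.

6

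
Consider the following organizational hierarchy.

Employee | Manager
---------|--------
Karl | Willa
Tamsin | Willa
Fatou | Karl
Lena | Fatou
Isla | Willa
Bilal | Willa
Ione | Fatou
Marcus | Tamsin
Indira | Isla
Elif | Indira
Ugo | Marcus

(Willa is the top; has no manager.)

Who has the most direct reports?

Direct-report counts: Willa has 4; Isla has 1; Indira has 1; Tamsin has 1; Marcus has 1; Karl has 1; Fatou has 2. The largest is 4, held by Willa.

Willa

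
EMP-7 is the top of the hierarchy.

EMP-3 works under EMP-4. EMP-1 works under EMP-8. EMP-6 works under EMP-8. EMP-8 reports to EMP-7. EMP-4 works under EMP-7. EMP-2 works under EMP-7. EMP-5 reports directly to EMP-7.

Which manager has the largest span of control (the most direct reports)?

EMP-7

Direct-report counts: EMP-7 has 4; EMP-4 has 1; EMP-8 has 2. The largest is 4, held by EMP-7.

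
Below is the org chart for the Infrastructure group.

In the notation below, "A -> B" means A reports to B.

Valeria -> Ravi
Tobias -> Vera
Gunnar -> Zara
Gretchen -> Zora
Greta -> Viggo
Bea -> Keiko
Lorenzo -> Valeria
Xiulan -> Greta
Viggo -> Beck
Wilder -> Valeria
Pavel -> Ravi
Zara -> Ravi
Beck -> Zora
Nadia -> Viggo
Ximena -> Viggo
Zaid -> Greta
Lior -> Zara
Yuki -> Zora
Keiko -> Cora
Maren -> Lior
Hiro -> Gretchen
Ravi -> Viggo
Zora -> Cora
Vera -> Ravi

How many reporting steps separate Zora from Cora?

Chain from Zora up to Cora: Zora → Cora. That is 1 step up, so Zora is 1 level below Cora.

1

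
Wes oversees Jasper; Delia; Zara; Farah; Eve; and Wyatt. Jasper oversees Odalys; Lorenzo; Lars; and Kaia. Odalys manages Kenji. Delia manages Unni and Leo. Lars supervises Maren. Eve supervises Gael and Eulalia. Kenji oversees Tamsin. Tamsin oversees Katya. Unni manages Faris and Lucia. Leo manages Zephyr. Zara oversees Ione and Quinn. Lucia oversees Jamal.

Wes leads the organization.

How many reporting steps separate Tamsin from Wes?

Chain from Tamsin up to Wes: Tamsin → Kenji → Odalys → Jasper → Wes. That is 4 steps up, so Tamsin is 4 levels below Wes.

4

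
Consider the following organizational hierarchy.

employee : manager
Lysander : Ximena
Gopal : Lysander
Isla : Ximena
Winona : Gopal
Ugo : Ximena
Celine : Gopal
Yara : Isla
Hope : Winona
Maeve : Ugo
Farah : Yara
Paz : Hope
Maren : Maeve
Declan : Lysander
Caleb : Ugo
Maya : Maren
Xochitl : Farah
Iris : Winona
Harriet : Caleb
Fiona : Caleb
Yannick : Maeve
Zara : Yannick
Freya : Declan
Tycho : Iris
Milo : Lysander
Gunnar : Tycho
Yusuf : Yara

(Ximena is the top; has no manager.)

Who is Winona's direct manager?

Gopal

Winona reports directly to Gopal.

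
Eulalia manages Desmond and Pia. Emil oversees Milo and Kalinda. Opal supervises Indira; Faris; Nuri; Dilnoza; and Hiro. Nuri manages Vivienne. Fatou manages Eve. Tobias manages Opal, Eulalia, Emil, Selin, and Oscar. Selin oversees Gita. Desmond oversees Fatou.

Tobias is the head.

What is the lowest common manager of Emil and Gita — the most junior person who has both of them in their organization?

Tobias

Emil's chain of managers is Tobias. Gita's chain of managers is Selin, Tobias. The first manager that appears in both chains is Tobias.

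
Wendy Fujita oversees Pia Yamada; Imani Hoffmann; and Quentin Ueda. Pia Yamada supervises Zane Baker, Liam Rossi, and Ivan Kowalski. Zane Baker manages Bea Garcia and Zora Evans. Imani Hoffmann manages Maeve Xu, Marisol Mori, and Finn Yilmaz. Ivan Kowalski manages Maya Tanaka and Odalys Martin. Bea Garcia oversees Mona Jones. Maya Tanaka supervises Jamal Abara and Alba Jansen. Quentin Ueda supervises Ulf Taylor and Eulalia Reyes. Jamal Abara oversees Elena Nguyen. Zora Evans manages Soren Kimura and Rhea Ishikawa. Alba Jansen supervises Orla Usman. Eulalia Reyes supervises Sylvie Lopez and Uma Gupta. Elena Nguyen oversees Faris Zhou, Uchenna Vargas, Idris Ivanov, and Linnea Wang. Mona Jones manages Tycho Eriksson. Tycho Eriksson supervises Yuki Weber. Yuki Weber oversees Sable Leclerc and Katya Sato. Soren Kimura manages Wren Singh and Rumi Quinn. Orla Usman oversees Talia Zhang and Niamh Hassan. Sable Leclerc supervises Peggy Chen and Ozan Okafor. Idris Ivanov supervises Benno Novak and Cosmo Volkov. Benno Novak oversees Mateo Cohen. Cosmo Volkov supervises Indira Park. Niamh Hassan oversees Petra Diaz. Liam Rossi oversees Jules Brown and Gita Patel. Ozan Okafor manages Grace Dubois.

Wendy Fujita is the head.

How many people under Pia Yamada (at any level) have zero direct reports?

16

The people in Pia Yamada's organization with no one reporting to them are Gita Patel, Jules Brown, Odalys Martin, Talia Zhang, Petra Diaz, Linnea Wang, Indira Park, Mateo Cohen, Uchenna Vargas, Faris Zhou, Rhea Ishikawa, Rumi Quinn, Wren Singh, Katya Sato, Grace Dubois, Peggy Chen. That is 16.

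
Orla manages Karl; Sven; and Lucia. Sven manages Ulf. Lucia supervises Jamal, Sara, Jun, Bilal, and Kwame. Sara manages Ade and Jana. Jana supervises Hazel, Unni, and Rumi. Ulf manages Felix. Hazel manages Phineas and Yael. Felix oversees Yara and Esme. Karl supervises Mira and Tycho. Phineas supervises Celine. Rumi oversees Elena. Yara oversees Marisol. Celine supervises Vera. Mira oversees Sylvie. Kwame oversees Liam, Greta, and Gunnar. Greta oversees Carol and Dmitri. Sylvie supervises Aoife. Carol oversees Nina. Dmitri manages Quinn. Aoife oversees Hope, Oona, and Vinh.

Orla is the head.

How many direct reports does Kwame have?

Kwame directly manages Greta, Gunnar, Liam. That is 3 direct reports.

3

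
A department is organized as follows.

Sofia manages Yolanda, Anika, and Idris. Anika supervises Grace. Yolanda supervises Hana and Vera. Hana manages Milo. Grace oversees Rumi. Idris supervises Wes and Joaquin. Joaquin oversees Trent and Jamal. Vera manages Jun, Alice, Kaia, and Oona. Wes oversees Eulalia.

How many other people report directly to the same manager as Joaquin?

Joaquin reports to Idris. Idris's other direct reports are Wes — 1 peer.

1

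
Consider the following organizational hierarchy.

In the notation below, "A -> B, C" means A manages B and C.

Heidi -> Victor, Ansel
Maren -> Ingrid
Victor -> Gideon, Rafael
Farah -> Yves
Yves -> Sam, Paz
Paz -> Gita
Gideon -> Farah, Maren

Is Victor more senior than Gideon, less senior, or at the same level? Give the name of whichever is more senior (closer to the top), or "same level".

Victor is 1 level below Heidi; Gideon is 2. Victor is higher.

Victor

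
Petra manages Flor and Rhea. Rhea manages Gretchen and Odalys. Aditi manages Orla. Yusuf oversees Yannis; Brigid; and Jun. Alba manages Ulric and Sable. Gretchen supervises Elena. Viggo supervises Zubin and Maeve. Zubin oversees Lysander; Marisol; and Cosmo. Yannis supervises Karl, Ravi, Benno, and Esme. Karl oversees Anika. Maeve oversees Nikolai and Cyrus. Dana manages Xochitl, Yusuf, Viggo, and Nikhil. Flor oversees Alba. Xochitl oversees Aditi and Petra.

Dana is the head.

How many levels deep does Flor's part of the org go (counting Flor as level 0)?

The longest chain under Flor runs Flor → Alba → Sable, which is 2 levels below Flor.

2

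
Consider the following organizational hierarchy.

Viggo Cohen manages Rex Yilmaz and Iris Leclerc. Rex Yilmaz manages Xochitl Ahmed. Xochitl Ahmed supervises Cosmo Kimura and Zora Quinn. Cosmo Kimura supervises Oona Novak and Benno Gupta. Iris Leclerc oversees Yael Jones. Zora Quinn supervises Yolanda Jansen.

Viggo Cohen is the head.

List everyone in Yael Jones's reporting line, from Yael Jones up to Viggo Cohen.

Yael Jones -> Iris Leclerc -> Viggo Cohen

Yael Jones reports to Iris Leclerc. Iris Leclerc reports to Viggo Cohen. Viggo Cohen is at the top.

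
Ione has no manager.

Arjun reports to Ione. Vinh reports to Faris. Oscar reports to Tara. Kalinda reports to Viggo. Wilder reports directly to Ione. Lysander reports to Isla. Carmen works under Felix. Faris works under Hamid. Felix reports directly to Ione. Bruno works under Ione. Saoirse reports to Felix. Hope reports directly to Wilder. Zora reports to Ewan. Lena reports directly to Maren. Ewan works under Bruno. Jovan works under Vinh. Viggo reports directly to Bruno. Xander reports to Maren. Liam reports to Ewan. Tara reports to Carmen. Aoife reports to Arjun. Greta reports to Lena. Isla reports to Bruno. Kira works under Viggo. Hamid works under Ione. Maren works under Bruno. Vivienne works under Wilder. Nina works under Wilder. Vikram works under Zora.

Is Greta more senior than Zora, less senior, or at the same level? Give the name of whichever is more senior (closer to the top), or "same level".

Greta is 4 levels below Ione; Zora is 3. Zora is higher.

Zora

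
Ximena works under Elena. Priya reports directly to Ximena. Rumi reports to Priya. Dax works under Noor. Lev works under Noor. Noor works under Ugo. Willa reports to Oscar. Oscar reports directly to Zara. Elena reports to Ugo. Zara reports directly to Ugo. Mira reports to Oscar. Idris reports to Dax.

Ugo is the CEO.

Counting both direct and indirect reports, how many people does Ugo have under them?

Ugo directly manages Zara, Elena, Noor. Under Zara: Oscar, Willa, Mira (3). Under Elena: Ximena, Priya, Rumi (3). Under Noor: Lev, Dax, Idris (3). So Ugo's organization is 3 direct reports plus everyone under them: 4 + 4 + 4 = 12.

12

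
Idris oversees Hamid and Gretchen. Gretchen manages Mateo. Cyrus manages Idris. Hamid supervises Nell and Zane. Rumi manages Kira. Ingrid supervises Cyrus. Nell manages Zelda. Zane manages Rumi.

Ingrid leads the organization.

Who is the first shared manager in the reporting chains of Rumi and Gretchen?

Rumi's chain of managers is Zane, Hamid, Idris, Cyrus, Ingrid. Gretchen's chain of managers is Idris, Cyrus, Ingrid. The first manager that appears in both chains is Idris.

Idris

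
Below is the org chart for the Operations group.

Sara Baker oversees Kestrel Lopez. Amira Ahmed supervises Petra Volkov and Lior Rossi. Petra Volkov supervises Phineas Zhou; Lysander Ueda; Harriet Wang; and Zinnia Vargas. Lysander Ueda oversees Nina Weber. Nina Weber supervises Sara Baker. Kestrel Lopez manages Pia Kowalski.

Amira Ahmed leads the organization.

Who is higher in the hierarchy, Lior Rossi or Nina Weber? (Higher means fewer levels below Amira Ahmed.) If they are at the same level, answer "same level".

Lior Rossi is 1 level below Amira Ahmed; Nina Weber is 3. Lior Rossi is higher.

Lior Rossi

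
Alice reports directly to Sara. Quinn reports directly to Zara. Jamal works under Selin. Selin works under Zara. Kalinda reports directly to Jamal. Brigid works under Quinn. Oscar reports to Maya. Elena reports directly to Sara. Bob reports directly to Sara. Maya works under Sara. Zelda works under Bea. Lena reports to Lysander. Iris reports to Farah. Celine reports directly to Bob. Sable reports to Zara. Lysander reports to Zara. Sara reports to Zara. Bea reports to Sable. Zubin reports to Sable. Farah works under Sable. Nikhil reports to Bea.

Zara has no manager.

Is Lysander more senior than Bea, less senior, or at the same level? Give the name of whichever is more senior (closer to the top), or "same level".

Lysander

Lysander is 1 level below Zara; Bea is 2. Lysander is higher.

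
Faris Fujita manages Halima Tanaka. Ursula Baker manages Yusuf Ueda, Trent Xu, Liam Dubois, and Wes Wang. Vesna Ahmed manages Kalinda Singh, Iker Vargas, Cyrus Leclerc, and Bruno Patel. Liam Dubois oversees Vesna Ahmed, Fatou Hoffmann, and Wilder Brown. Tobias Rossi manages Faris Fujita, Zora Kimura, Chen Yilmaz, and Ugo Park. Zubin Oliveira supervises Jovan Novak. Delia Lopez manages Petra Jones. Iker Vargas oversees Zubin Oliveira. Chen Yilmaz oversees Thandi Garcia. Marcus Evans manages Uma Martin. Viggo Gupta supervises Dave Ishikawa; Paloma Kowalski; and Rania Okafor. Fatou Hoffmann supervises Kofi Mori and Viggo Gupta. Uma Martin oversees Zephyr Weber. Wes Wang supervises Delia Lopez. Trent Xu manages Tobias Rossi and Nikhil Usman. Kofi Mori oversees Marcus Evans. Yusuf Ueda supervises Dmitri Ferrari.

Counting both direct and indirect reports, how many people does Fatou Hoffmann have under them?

Fatou Hoffmann directly manages Kofi Mori, Viggo Gupta. Under Kofi Mori: Marcus Evans, Uma Martin, Zephyr Weber (3). Under Viggo Gupta: Rania Okafor, Paloma Kowalski, Dave Ishikawa (3). So Fatou Hoffmann's organization is 2 direct reports plus everyone under them: 4 + 4 = 8.

8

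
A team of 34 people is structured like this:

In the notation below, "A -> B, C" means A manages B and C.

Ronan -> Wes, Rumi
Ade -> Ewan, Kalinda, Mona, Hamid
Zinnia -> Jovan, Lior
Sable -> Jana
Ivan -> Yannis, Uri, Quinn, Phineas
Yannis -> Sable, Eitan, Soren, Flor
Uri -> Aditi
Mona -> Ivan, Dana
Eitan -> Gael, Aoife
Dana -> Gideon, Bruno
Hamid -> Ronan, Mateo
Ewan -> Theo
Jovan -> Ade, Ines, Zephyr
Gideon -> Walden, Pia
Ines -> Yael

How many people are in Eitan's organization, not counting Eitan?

2

Eitan directly manages Gael, Aoife. Gael has no reports. Aoife has no reports. So Eitan's organization is 2 direct reports plus everyone under them: 1 + 1 = 2.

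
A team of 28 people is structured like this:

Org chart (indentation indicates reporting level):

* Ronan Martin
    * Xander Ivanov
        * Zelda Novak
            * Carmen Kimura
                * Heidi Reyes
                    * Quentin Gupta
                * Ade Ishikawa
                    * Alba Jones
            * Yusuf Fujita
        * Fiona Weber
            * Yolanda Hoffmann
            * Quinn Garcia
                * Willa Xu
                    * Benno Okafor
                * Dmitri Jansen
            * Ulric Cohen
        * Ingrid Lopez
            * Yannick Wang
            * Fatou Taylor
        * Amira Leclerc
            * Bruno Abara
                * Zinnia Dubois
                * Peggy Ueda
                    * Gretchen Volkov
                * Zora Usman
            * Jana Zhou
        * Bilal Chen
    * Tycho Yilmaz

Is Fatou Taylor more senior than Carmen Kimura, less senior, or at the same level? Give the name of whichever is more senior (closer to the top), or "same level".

same level

Both Fatou Taylor and Carmen Kimura are 3 levels below Ronan Martin.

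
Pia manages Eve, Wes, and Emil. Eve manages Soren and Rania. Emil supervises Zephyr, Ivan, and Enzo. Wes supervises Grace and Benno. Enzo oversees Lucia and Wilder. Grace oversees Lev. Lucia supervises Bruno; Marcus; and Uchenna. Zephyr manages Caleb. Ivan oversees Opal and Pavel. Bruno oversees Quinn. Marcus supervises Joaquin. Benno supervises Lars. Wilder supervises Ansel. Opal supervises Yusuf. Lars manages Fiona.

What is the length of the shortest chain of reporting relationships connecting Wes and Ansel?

5

Wes is 1 level below Pia, and Ansel is 4 levels below Pia (their lowest common manager). The shortest path runs up from Wes to Pia and back down to Ansel: 1 + 4 = 5 links.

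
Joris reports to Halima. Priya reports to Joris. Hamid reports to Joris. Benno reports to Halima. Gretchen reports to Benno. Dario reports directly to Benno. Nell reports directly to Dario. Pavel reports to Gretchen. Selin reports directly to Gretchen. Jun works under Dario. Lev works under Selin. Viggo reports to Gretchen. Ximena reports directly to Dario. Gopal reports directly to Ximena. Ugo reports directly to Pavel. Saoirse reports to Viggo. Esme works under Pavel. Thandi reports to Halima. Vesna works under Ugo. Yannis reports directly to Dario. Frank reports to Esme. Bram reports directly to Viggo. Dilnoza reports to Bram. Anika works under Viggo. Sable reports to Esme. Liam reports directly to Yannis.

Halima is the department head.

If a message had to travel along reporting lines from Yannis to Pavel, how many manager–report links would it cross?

Yannis is 2 levels below Benno, and Pavel is 2 levels below Benno (their lowest common manager). The shortest path runs up from Yannis to Benno and back down to Pavel: 2 + 2 = 4 links.

4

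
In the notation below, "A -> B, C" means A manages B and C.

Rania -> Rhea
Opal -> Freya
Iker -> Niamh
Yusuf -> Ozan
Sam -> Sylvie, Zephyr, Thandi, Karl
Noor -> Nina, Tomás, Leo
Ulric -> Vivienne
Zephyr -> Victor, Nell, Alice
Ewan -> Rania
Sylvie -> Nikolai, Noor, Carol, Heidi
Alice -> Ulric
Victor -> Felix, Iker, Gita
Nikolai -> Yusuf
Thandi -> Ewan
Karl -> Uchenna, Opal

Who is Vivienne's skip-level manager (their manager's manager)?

Alice

Vivienne reports to Ulric, and Ulric reports to Alice. So Vivienne's skip-level manager is Alice.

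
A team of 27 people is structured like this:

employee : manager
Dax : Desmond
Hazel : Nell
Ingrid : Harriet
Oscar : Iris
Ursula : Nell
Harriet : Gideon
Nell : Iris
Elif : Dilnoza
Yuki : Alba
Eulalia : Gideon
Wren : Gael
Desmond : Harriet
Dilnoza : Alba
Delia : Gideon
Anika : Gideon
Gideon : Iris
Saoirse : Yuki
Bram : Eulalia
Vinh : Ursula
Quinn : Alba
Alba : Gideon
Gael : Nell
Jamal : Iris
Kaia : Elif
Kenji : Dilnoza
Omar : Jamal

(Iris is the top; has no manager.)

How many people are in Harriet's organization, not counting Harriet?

3

Harriet directly manages Desmond, Ingrid. Under Desmond: Dax (1). Ingrid has no reports. So Harriet's organization is 2 direct reports plus everyone under them: 2 + 1 = 3.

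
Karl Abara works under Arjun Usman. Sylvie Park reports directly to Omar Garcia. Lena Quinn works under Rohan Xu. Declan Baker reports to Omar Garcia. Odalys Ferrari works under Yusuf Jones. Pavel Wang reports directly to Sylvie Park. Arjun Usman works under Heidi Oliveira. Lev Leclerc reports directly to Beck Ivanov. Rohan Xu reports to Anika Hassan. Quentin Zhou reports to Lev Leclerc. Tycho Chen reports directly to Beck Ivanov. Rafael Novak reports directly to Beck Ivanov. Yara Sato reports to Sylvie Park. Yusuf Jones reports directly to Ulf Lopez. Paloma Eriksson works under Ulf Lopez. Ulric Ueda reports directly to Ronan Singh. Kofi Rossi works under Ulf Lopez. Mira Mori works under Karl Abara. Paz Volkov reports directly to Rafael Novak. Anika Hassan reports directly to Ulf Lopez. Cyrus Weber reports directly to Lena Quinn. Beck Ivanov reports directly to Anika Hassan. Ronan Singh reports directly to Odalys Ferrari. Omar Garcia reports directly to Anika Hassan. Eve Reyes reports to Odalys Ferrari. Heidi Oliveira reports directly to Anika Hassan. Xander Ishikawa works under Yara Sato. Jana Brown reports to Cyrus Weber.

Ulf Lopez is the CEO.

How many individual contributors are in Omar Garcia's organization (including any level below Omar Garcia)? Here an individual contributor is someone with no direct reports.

3

The people in Omar Garcia's organization with no one reporting to them are Pavel Wang, Xander Ishikawa, Declan Baker. That is 3.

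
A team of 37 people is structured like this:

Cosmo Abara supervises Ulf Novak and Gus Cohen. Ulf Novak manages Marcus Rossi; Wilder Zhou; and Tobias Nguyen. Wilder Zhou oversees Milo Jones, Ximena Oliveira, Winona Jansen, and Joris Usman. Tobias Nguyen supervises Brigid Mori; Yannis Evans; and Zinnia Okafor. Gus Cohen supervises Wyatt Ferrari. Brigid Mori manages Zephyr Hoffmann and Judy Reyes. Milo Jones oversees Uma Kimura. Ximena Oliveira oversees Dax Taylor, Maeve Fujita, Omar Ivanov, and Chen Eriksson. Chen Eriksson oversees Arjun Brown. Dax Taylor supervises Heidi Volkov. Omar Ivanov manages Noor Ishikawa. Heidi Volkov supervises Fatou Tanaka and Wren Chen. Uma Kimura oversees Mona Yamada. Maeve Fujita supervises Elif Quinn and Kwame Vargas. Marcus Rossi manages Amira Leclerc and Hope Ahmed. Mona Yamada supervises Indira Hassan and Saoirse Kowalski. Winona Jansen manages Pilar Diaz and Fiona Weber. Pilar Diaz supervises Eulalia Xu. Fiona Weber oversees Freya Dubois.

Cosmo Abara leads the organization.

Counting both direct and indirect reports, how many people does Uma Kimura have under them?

3

Uma Kimura directly manages Mona Yamada. Under Mona Yamada: Saoirse Kowalski, Indira Hassan (2). That's 3 in total.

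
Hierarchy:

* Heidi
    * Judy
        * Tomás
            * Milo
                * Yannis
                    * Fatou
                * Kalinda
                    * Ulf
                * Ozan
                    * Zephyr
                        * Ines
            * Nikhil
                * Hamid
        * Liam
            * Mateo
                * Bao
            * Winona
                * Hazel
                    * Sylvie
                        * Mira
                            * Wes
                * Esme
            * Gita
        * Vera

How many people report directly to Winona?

2

Winona directly manages Hazel, Esme. That is 2 direct reports.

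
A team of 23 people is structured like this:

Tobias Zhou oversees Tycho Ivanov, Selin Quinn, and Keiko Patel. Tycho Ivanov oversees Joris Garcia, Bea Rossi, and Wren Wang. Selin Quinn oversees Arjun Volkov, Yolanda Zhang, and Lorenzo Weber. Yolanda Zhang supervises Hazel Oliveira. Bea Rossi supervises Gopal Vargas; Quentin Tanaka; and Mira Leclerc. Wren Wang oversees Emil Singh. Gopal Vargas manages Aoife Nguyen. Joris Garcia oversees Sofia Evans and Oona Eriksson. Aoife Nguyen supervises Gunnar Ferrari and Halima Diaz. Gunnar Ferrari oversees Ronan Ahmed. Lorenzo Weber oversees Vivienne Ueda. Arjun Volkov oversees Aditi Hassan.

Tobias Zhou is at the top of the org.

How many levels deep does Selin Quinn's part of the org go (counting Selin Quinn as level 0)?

2

The longest chain under Selin Quinn runs Selin Quinn → Arjun Volkov → Aditi Hassan, which is 2 levels below Selin Quinn.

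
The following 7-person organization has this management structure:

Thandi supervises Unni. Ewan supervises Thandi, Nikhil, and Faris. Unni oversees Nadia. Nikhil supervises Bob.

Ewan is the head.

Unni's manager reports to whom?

Unni reports to Thandi, and Thandi reports to Ewan. So Unni's skip-level manager is Ewan.

Ewan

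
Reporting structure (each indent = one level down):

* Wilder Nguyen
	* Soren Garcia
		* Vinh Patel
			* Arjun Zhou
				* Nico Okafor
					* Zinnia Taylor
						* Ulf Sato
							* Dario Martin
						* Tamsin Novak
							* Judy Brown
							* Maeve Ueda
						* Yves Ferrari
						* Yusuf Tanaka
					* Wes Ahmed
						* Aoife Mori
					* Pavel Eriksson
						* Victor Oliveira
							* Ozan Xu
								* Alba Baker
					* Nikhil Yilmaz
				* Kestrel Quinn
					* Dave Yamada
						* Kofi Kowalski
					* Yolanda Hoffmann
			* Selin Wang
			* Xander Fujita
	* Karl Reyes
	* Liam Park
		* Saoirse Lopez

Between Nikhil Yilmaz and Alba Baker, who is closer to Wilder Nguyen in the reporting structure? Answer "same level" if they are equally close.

Nikhil Yilmaz is 5 levels below Wilder Nguyen; Alba Baker is 8. Nikhil Yilmaz is higher.

Nikhil Yilmaz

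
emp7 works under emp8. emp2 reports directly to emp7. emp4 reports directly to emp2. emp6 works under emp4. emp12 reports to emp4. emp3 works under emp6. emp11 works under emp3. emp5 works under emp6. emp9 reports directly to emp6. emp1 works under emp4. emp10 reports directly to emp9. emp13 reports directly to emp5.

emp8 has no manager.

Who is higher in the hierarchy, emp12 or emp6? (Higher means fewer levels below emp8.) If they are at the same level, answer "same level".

same level

Both emp12 and emp6 are 4 levels below emp8.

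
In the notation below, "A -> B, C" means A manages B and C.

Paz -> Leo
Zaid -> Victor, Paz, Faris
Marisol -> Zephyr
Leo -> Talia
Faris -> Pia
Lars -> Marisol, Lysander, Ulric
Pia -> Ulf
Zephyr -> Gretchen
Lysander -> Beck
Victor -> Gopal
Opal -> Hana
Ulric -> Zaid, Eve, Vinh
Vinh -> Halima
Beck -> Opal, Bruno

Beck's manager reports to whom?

Beck reports to Lysander, and Lysander reports to Lars. So Beck's skip-level manager is Lars.

Lars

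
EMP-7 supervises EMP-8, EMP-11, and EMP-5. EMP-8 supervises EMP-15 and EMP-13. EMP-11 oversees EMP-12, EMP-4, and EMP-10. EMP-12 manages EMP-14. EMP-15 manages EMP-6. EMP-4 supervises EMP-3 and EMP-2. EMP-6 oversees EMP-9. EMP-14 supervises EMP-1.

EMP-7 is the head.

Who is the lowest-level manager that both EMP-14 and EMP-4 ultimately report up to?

EMP-11

EMP-14's chain of managers is EMP-12, EMP-11, EMP-7. EMP-4's chain of managers is EMP-11, EMP-7. The first manager that appears in both chains is EMP-11.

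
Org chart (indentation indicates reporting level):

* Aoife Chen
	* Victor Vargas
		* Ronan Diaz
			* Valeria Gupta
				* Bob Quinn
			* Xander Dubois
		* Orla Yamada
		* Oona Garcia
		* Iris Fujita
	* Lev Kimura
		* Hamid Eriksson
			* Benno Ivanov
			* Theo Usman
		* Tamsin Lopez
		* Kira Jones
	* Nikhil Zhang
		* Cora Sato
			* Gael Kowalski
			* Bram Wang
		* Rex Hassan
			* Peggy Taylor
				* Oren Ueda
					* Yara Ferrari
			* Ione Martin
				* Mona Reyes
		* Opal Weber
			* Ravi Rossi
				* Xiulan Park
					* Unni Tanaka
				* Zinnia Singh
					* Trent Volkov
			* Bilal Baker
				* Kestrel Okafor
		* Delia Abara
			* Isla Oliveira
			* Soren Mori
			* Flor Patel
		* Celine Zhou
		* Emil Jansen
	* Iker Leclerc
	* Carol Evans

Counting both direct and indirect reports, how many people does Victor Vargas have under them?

7

Victor Vargas directly manages Ronan Diaz, Orla Yamada, Oona Garcia, Iris Fujita. Under Ronan Diaz: Xander Dubois, Valeria Gupta, Bob Quinn (3). Orla Yamada has no reports. Oona Garcia has no reports. Iris Fujita has no reports. So Victor Vargas's organization is 4 direct reports plus everyone under them: 4 + 1 + 1 + 1 = 7.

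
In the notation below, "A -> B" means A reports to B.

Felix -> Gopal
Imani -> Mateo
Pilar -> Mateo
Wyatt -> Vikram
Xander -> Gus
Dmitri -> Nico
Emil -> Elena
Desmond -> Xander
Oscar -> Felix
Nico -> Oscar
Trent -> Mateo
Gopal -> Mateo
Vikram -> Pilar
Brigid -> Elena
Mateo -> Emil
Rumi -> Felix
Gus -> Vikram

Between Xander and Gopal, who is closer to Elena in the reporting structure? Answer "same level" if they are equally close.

Gopal

Xander is 6 levels below Elena; Gopal is 3. Gopal is higher.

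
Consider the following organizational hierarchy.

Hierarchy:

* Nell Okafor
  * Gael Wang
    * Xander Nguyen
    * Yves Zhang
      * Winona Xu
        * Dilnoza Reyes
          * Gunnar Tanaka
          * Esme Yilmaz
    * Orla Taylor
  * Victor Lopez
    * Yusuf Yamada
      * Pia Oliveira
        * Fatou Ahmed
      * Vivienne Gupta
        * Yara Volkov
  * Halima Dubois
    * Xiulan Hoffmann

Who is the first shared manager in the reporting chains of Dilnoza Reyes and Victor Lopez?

Dilnoza Reyes's chain of managers is Winona Xu, Yves Zhang, Gael Wang, Nell Okafor. Victor Lopez's chain of managers is Nell Okafor. The first manager that appears in both chains is Nell Okafor.

Nell Okafor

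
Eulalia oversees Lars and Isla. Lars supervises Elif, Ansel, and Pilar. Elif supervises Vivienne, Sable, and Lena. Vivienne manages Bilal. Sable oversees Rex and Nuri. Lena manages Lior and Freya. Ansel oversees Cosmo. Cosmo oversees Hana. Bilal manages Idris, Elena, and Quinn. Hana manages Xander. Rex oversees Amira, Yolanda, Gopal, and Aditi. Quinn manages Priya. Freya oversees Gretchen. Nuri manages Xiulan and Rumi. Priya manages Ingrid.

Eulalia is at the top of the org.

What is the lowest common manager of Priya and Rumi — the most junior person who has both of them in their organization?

Priya's chain of managers is Quinn, Bilal, Vivienne, Elif, Lars, Eulalia. Rumi's chain of managers is Nuri, Sable, Elif, Lars, Eulalia. The first manager that appears in both chains is Elif.

Elif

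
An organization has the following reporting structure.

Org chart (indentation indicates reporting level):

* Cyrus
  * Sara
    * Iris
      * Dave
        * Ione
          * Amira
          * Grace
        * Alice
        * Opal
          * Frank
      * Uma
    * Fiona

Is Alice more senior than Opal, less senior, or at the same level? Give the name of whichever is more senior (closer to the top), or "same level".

Both Alice and Opal are 4 levels below Cyrus.

same level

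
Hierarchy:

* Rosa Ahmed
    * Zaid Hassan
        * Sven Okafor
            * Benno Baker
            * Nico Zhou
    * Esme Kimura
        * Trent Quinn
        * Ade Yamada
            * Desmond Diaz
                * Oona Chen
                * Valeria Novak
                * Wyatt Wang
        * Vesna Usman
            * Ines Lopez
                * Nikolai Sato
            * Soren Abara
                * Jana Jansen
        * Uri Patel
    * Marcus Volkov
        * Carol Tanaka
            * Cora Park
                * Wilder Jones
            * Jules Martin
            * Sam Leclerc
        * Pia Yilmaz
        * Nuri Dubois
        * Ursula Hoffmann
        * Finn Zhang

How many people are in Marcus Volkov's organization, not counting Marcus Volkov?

Marcus Volkov directly manages Carol Tanaka, Pia Yilmaz, Nuri Dubois, Ursula Hoffmann, Finn Zhang. Under Carol Tanaka: Sam Leclerc, Jules Martin, Cora Park, Wilder Jones (4). Pia Yilmaz has no reports. Nuri Dubois has no reports. Ursula Hoffmann has no reports. Finn Zhang has no reports. So Marcus Volkov's organization is 5 direct reports plus everyone under them: 5 + 1 + 1 + 1 + 1 = 9.

9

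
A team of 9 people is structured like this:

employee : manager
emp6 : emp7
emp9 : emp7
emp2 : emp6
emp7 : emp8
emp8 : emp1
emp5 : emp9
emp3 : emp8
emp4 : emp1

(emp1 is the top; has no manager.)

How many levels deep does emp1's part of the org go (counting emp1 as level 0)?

4

The longest chain under emp1 runs emp1 → emp8 → emp7 → emp9 → emp5, which is 4 levels below emp1.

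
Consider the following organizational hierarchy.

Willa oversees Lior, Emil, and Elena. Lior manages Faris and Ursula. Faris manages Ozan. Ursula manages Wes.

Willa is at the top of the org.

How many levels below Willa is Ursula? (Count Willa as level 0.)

2

Chain from Ursula up to Willa: Ursula → Lior → Willa. That is 2 steps up, so Ursula is 2 levels below Willa.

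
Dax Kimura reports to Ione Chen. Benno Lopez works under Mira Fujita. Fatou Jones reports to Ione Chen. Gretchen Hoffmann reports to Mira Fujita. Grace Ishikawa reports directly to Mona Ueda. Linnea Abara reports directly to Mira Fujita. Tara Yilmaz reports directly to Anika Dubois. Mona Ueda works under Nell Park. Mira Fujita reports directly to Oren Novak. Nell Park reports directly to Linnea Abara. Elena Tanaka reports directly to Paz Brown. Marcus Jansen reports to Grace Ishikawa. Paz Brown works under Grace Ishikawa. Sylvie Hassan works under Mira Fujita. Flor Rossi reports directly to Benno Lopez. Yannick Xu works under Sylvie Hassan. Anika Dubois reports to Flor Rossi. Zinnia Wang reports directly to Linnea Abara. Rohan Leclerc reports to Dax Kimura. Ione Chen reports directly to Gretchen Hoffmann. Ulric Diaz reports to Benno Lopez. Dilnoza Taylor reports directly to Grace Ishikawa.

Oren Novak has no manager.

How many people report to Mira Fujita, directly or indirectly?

21

Mira Fujita directly manages Benno Lopez, Gretchen Hoffmann, Sylvie Hassan, Linnea Abara. Under Benno Lopez: Ulric Diaz, Flor Rossi, Anika Dubois, Tara Yilmaz (4). Under Gretchen Hoffmann: Ione Chen, Fatou Jones, Dax Kimura, Rohan Leclerc (4). Under Sylvie Hassan: Yannick Xu (1). Under Linnea Abara: Zinnia Wang, Nell Park, Mona Ueda, Grace Ishikawa, Marcus Jansen, Dilnoza Taylor, Paz Brown, Elena Tanaka (8). So Mira Fujita's organization is 4 direct reports plus everyone under them: 5 + 5 + 2 + 9 = 21.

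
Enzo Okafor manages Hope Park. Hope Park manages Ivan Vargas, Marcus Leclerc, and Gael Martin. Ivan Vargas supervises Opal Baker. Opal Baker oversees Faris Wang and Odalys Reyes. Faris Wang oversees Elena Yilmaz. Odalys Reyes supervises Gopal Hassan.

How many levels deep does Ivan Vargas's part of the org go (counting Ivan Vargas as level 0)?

The longest chain under Ivan Vargas runs Ivan Vargas → Opal Baker → Odalys Reyes → Gopal Hassan, which is 3 levels below Ivan Vargas.

3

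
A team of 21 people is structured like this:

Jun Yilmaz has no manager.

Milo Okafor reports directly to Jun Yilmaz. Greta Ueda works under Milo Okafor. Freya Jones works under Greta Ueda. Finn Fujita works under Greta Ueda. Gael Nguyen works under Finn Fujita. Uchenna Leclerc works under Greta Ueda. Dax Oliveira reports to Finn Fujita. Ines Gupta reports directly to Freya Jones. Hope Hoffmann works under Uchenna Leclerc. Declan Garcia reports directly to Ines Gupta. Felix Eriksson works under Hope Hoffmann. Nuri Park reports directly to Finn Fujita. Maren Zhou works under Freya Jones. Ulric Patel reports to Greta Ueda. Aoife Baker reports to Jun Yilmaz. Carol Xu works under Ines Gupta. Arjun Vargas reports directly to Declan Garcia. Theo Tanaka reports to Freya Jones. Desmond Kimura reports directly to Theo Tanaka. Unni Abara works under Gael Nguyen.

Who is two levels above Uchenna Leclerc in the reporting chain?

Uchenna Leclerc reports to Greta Ueda, and Greta Ueda reports to Milo Okafor. So Uchenna Leclerc's skip-level manager is Milo Okafor.

Milo Okafor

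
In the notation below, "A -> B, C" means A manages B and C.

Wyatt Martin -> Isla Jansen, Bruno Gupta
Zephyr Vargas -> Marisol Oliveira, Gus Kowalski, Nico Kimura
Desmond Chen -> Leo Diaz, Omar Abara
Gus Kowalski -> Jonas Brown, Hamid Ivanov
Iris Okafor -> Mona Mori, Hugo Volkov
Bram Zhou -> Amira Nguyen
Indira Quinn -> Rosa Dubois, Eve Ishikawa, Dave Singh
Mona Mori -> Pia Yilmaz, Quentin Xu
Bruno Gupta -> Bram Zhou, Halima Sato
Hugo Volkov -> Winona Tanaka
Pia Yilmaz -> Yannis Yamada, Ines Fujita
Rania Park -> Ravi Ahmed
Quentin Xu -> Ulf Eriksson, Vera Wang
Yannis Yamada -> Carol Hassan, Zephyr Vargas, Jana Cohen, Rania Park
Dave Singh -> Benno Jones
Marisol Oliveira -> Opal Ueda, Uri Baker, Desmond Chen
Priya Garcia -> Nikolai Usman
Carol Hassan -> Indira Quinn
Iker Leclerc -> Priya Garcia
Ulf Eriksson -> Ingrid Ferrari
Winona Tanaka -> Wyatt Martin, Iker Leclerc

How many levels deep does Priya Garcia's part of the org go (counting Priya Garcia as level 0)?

1

The longest chain under Priya Garcia runs Priya Garcia → Nikolai Usman, which is 1 level below Priya Garcia.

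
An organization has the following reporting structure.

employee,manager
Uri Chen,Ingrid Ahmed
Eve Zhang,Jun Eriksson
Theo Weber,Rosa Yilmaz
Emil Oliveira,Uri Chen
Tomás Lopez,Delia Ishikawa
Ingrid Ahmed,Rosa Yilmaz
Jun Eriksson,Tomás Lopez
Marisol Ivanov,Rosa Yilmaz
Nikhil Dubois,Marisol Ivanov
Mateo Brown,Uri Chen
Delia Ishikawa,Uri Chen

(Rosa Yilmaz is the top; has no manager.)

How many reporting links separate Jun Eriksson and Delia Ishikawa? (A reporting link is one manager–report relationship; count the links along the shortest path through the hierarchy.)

2

Jun Eriksson is in Delia Ishikawa's organization: the chain from Jun Eriksson up to Delia Ishikawa is Jun Eriksson → Tomás Lopez → Delia Ishikawa, which is 2 links.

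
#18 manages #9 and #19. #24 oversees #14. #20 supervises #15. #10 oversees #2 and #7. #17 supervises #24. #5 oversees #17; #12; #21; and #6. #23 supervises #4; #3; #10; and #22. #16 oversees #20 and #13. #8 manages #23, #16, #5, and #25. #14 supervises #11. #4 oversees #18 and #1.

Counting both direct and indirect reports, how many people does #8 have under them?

24

#8 directly manages #23, #5, #16, #25. Under #23: #22, #10, #7, #2, #3, #4, #1, #18, #19, #9 (10). Under #5: #21, #12, #17, #24, #14, #11, #6 (7). Under #16: #13, #20, #15 (3). #25 has no reports. So #8's organization is 4 direct reports plus everyone under them: 11 + 8 + 4 + 1 = 24.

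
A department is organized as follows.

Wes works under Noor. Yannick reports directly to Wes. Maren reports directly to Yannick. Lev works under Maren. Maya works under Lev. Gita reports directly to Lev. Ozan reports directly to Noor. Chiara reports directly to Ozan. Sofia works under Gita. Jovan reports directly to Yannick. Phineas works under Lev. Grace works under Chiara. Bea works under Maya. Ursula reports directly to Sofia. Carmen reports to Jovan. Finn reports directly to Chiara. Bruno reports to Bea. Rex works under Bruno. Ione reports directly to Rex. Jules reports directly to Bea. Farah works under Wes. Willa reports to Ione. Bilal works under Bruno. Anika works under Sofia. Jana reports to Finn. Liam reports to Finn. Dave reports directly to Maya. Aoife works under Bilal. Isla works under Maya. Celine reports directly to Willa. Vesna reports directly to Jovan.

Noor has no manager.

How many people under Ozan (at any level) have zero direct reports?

The people in Ozan's organization with no one reporting to them are Liam, Jana, Grace. That is 3.

3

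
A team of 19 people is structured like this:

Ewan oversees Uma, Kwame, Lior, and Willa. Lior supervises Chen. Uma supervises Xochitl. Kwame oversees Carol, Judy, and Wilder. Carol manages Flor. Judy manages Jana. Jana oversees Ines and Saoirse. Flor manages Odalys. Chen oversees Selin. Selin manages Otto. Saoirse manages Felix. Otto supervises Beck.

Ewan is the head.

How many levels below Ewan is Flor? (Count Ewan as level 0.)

3

Chain from Flor up to Ewan: Flor → Carol → Kwame → Ewan. That is 3 steps up, so Flor is 3 levels below Ewan.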